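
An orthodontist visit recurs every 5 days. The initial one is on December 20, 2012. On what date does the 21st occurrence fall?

The 21st occurrence is 20 intervals after the first: 20 × 5 = 100 days after December 20, 2012.
December has 31 days — 11 days to the end of December leaves 89.
January has 31 days (58 left).
February has 28 days (30 left).
30 days into March → March 30, 2013.

March 30, 2013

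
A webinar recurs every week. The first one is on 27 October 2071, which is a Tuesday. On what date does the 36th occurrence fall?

28 June 2072

The 36th occurrence is 35 intervals after the first: 35 × 7 = 245 days after 27 October 2071.
October has 31 days — 4 days to the end of October leaves 241.
November has 30 days (211 left).
December has 31 days (180 left).
January has 31 days (149 left).
February has 29 days (120 left).
March has 31 days (89 left).
April has 30 days (59 left).
May has 31 days (28 left).
28 days into June → 28 June 2072.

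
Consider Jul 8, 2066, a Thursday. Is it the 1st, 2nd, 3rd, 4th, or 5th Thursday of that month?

2nd

Day 8 falls in week ⌈8/7⌉ of the month.
Days 1–7 hold the 1st Thursday, 8–14 the 2nd, 15–21 the 3rd, 22–28 the 4th, 29–31 the 5th.
8 is in the range for the 2nd.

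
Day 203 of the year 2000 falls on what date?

Jul 21, 2000

Jan has 31 days (203 − 31 = 172 remain).
Feb has 29 days (172 − 29 = 143 remain).
Mar has 31 days (143 − 31 = 112 remain).
Apr has 30 days (112 − 30 = 82 remain).
May has 31 days (82 − 31 = 51 remain).
Jun has 30 days (51 − 30 = 21 remain).
21 into Jul → Jul 21.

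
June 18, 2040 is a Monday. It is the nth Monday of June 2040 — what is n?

3rd

Day 18 falls in week ⌈18/7⌉ of the month.
Days 1–7 hold the 1st Monday, 8–14 the 2nd, 15–21 the 3rd, 22–28 the 4th, 29–31 the 5th.
18 is in the range for the 3rd.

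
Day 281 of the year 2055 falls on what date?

January has 31 days (281 − 31 = 250 remain).
February has 28 days (250 − 28 = 222 remain).
March has 31 days (222 − 31 = 191 remain).
April has 30 days (191 − 30 = 161 remain).
May has 31 days (161 − 31 = 130 remain).
June has 30 days (130 − 30 = 100 remain).
July has 31 days (100 − 31 = 69 remain).
August has 31 days (69 − 31 = 38 remain).
September has 30 days (38 − 30 = 8 remain).
8 into October → October 8.

October 8, 2055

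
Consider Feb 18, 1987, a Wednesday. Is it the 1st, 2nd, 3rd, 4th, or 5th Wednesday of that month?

Day 18 falls in week ⌈18/7⌉ of the month.
Days 1–7 hold the 1st Wednesday, 8–14 the 2nd, 15–21 the 3rd, 22–28 the 4th, 29–31 the 5th.
18 is in the range for the 3rd.

3rd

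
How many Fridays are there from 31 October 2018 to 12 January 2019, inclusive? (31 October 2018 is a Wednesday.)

11

31 October 2018 is a Wednesday; the first Friday on or after it is 2 November 2018 (2 days later).
From 2 November 2018 to 12 January 2019: 28 + 31 + 12 = 71 days (rest of November, December, January).
71 ÷ 7 = 10 full weeks with remainder 1, so 10 more Fridays after the first → 11.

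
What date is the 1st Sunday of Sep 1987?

Sep 6, 1987

Sep 1987 begins on a Tuesday, so the first Sunday is Sep 6 (5 days later).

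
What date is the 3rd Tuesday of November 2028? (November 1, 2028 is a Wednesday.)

November 2028 begins on a Wednesday, so the first Tuesday is November 7 (6 days later).
The 3rd Tuesday is 2 weeks later: 7 + 14 = 21.

2028-11-21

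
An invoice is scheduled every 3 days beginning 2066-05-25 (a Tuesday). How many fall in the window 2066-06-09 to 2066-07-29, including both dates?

17

Occurrences land 3·i days after 2066-05-25 for i = 0, 1, 2, …
2066-06-09 is 15 days after the start; 15 ÷ 3 = 5 remainder 0. First occurrence in the window: #6 on 2066-06-09 (5×3 = 15 days in).
2066-07-29 is 65 days after the start; 65 ÷ 3 = 21 remainder 2. Last occurrence in the window: #22 on 2066-07-27.
Occurrences #6 through #22: 17 in total.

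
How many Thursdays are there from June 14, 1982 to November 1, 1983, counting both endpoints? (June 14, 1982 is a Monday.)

72

June 14, 1982 is a Monday; the first Thursday on or after it is June 17, 1982 (3 days later).
From June 17, 1982 to November 1, 1983: 197 + 305 = 502 days (rest of 1982, to November 1, 1983 in 1983).
502 ÷ 7 = 71 full weeks with remainder 5, so 71 more Thursdays after the first → 72.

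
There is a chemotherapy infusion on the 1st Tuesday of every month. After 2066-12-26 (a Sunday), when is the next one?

December 2066 starts on a Wednesday, so its 1st Tuesday is 2066-12-07 (6 days in).
That is not after 2066-12-26, so look at January 2067.
January 2067 starts on a Saturday, so its 1st Tuesday is 2067-01-04 (3 days in).

2067-01-04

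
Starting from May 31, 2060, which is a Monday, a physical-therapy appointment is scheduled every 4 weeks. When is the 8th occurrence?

The 8th occurrence is 7 intervals after the first: 7 × 28 = 196 days after May 31, 2060.
May has 31 days — 0 days to the end of May leaves 196.
Jun has 30 days (166 left).
Jul has 31 days (135 left).
Aug has 31 days (104 left).
Sep has 30 days (74 left).
Oct has 31 days (43 left).
Nov has 30 days (13 left).
13 days into Dec → Dec 13, 2060.

Dec 13, 2060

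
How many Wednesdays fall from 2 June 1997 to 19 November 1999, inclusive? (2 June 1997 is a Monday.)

129

2 June 1997 is a Monday; the first Wednesday on or after it is 4 June 1997 (2 days later).
From 4 June 1997 to 19 November 1999: 210 + 365 + 323 = 898 days (rest of 1997, 1998, to 19 November 1999 in 1999).
898 ÷ 7 = 128 full weeks with remainder 2, so 128 more Wednesdays after the first → 129.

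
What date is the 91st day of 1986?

1986-04-01

January has 31 days (91 − 31 = 60 remain).
February has 28 days (60 − 28 = 32 remain).
March has 31 days (32 − 31 = 1 remain).
1 into April → April 1.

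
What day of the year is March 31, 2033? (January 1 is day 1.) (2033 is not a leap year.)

90

Days in months before March: 31 + 28 = 59.
Plus 31 days into March → day 90.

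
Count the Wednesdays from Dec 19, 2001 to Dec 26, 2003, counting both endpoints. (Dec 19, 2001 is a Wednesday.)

Dec 19, 2001 is a Wednesday; the first Wednesday on or after it is Dec 19, 2001.
From Dec 19, 2001 to Dec 26, 2003: 12 + 365 + 360 = 737 days (rest of 2001, 2002, to Dec 26, 2003 in 2003).
737 ÷ 7 = 105 full weeks with remainder 2, so 105 more Wednesdays after the first → 106.

106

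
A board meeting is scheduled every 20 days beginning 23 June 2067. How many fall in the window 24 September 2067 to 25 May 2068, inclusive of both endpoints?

Occurrences land 20·i days after 23 June 2067 for i = 0, 1, 2, …
24 September 2067 is 93 days after the start; 93 ÷ 20 = 4 remainder 13; since the remainder is 13, round up to i = 5. First occurrence in the window: #6 on 1 October 2067 (5×20 = 100 days in).
25 May 2068 is 337 days after the start; 337 ÷ 20 = 16 remainder 17. Last occurrence in the window: #17 on 8 May 2068.
Occurrences #6 through #17: 12 in total.

12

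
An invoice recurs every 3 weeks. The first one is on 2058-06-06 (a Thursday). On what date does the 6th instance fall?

The 6th occurrence is 5 intervals after the first: 5 × 21 = 105 days after 2058-06-06.
June has 30 days — 24 days to the end of June leaves 81.
July has 31 days (50 left).
August has 31 days (19 left).
19 days into September → 2058-09-19.

2058-09-19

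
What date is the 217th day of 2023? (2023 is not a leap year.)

5 August 2023

January has 31 days (217 − 31 = 186 remain).
February has 28 days (186 − 28 = 158 remain).
March has 31 days (158 − 31 = 127 remain).
April has 30 days (127 − 30 = 97 remain).
May has 31 days (97 − 31 = 66 remain).
June has 30 days (66 − 30 = 36 remain).
July has 31 days (36 − 31 = 5 remain).
5 into August → August 5.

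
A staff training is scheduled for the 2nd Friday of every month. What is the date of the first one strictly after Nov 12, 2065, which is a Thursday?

Nov 13, 2065

Nov 2065 starts on a Sunday; its first Friday is the 6th, so the 2nd Friday is the 13th — Nov 13, 2065.
Nov 13, 2065 is after Nov 12, 2065, so that is the next one.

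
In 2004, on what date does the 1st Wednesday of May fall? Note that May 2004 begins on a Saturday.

5 May 2004

May 2004 begins on a Saturday, so the first Wednesday is May 5 (4 days later).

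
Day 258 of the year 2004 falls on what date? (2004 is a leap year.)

January has 31 days (258 − 31 = 227 remain).
February has 29 days (227 − 29 = 198 remain).
March has 31 days (198 − 31 = 167 remain).
April has 30 days (167 − 30 = 137 remain).
May has 31 days (137 − 31 = 106 remain).
June has 30 days (106 − 30 = 76 remain).
July has 31 days (76 − 31 = 45 remain).
August has 31 days (45 − 31 = 14 remain).
14 into September → September 14.

2004-09-14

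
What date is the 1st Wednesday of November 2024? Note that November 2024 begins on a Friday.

November 6, 2024

November 2024 begins on a Friday, so the first Wednesday is November 6 (5 days later).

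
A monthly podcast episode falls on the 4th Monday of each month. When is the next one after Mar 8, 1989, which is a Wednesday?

Mar 1989 starts on a Wednesday; its first Monday is the 6th, so the 4th Monday is the 27th — Mar 27, 1989.
Mar 27, 1989 is after Mar 8, 1989, so that is the next one.

Mar 27, 1989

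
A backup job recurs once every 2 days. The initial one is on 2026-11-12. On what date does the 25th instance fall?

The 25th occurrence is 24 intervals after the first: 24 × 2 = 48 days after 2026-11-12.
November has 30 days — 18 days to the end of November leaves 30.
30 days into December → 2026-12-30.

2026-12-30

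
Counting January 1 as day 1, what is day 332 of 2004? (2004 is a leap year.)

January has 31 days (332 − 31 = 301 remain).
February has 29 days (301 − 29 = 272 remain).
March has 31 days (272 − 31 = 241 remain).
April has 30 days (241 − 30 = 211 remain).
May has 31 days (211 − 31 = 180 remain).
June has 30 days (180 − 30 = 150 remain).
July has 31 days (150 − 31 = 119 remain).
August has 31 days (119 − 31 = 88 remain).
September has 30 days (88 − 30 = 58 remain).
October has 31 days (58 − 31 = 27 remain).
27 into November → November 27.

2004-11-27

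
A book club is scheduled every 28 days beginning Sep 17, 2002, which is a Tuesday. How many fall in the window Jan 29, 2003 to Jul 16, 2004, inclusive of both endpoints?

Occurrences land 28·i days after Sep 17, 2002 for i = 0, 1, 2, …
Jan 29, 2003 is 134 days after the start; 134 ÷ 28 = 4 remainder 22; since the remainder is 22, round up to i = 5. First occurrence in the window: #6 on Feb 4, 2003 (5×28 = 140 days in).
Jul 16, 2004 is 668 days after the start; 668 ÷ 28 = 23 remainder 24. Last occurrence in the window: #24 on Jun 22, 2004.
Occurrences #6 through #24: 19 in total.

19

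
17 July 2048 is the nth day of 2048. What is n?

199

Days in months before July: 31 + 29 + 31 + 30 + 31 + 30 = 182.
Plus 17 days into July → day 199.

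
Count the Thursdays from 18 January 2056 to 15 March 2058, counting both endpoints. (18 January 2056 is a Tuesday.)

113

18 January 2056 is a Tuesday; the first Thursday on or after it is 20 January 2056 (2 days later).
From 20 January 2056 to 15 March 2058: 346 + 365 + 74 = 785 days (rest of 2056, 2057, to 15 March 2058 in 2058).
785 ÷ 7 = 112 full weeks with remainder 1, so 112 more Thursdays after the first → 113.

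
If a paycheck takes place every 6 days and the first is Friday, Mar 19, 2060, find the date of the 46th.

The 46th occurrence is 45 intervals after the first: 45 × 6 = 270 days after Mar 19, 2060.
Mar has 31 days — 12 days to the end of Mar leaves 258.
Apr has 30 days (228 left).
May has 31 days (197 left).
Jun has 30 days (167 left).
Jul has 31 days (136 left).
Aug has 31 days (105 left).
Sep has 30 days (75 left).
Oct has 31 days (44 left).
Nov has 30 days (14 left).
14 days into Dec → Dec 14, 2060.

Dec 14, 2060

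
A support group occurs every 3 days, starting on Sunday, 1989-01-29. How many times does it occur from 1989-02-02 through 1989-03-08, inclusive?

Occurrences land 3·i days after 1989-01-29 for i = 0, 1, 2, …
1989-02-02 is 4 days after the start; 4 ÷ 3 = 1 remainder 1; since the remainder is 1, round up to i = 2. First occurrence in the window: #3 on 1989-02-04 (2×3 = 6 days in).
1989-03-08 is 38 days after the start; 38 ÷ 3 = 12 remainder 2. Last occurrence in the window: #13 on 1989-03-06.
Occurrences #3 through #13: 11 in total.

11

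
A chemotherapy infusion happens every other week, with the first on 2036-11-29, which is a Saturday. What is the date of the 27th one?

The 27th occurrence is 26 intervals after the first: 26 × 14 = 364 days after 2036-11-29.
November has 30 days — 1 day to the end of November leaves 363.
December has 31 days (332 left).
January has 31 days (301 left).
February has 28 days (273 left).
March has 31 days (242 left).
April has 30 days (212 left).
May has 31 days (181 left).
June has 30 days (151 left).
July has 31 days (120 left).
August has 31 days (89 left).
September has 30 days (59 left).
October has 31 days (28 left).
28 days into November → 2037-11-28.

2037-11-28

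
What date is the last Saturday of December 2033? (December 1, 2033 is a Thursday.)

31 December 2033

December 2033 begins on a Thursday, so the first Saturday is December 3 (2 days later).
December 2033 has 31 days. Adding weeks: 3, 10, 17, 24, 31 — the last one ≤ 31 is the 31st.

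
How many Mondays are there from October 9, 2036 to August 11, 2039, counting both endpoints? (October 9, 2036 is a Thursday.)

148

October 9, 2036 is a Thursday; the first Monday on or after it is October 13, 2036 (4 days later).
From October 13, 2036 to August 11, 2039: 79 + 365 + 365 + 223 = 1032 days (rest of 2036, 2037, 2038, to August 11, 2039 in 2039).
1032 ÷ 7 = 147 full weeks with remainder 3, so 147 more Mondays after the first → 148.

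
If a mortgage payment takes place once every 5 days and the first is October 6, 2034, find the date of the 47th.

May 24, 2035

The 47th occurrence is 46 intervals after the first: 46 × 5 = 230 days after October 6, 2034.
October has 31 days — 25 days to the end of October leaves 205.
November has 30 days (175 left).
December has 31 days (144 left).
January has 31 days (113 left).
February has 28 days (85 left).
March has 31 days (54 left).
April has 30 days (24 left).
24 days into May → May 24, 2035.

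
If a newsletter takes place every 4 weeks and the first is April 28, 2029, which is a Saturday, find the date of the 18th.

August 17, 2030

The 18th occurrence is 17 intervals after the first: 17 × 28 = 476 days after April 28, 2029.
April has 30 days — 2 days to the end of April leaves 474.
From end of April to end of 2029 is 245 days (229 left).
January has 31 days (198 left).
February has 28 days (170 left).
March has 31 days (139 left).
April has 30 days (109 left).
May has 31 days (78 left).
June has 30 days (48 left).
July has 31 days (17 left).
17 days into August → August 17, 2030.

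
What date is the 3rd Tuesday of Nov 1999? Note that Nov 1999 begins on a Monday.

Nov 1999 begins on a Monday, so the first Tuesday is Nov 2 (1 day later).
The 3rd Tuesday is 2 weeks later: 2 + 14 = 16.

Nov 16, 1999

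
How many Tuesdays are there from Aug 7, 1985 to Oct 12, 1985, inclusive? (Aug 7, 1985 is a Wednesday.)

9

Aug 7, 1985 is a Wednesday; the first Tuesday on or after it is Aug 13, 1985 (6 days later).
From Aug 13, 1985 to Oct 12, 1985: 18 + 30 + 12 = 60 days (rest of Aug, Sep, Oct).
60 ÷ 7 = 8 full weeks with remainder 4, so 8 more Tuesdays after the first → 9.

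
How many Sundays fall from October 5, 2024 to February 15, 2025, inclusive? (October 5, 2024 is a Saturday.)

19

October 5, 2024 is a Saturday; the first Sunday on or after it is October 6, 2024 (1 day later).
From October 6, 2024 to February 15, 2025: 25 + 30 + 31 + 31 + 15 = 132 days (rest of October, November, December, January, February).
132 ÷ 7 = 18 full weeks with remainder 6, so 18 more Sundays after the first → 19.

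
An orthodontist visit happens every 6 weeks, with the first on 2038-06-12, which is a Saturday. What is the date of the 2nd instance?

The 2nd occurrence is 1 interval after the first: 1 × 42 = 42 days after 2038-06-12.
June has 30 days — 18 days to the end of June leaves 24.
24 days into July → 2038-07-24.

2038-07-24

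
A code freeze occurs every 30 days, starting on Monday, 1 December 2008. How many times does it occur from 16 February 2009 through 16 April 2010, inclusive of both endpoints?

Occurrences land 30·i days after 1 December 2008 for i = 0, 1, 2, …
16 February 2009 is 77 days after the start; 77 ÷ 30 = 2 remainder 17; since the remainder is 17, round up to i = 3. First occurrence in the window: #4 on 1 March 2009 (3×30 = 90 days in).
16 April 2010 is 501 days after the start; 501 ÷ 30 = 16 remainder 21. Last occurrence in the window: #17 on 26 March 2010.
Occurrences #4 through #17: 14 in total.

14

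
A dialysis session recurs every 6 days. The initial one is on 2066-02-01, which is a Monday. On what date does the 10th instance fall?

The 10th occurrence is 9 intervals after the first: 9 × 6 = 54 days after 2066-02-01.
February has 28 days — 27 days to the end of February leaves 27.
27 days into March → 2066-03-27.

2066-03-27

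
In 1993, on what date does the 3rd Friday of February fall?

The first Friday of February 1993 is February 5.
The 3rd Friday is 2 weeks later: 5 + 14 = 19.

1993-02-19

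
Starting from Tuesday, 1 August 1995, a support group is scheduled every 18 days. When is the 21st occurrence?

The 21st occurrence is 20 intervals after the first: 20 × 18 = 360 days after 1 August 1995.
August has 31 days — 30 days to the end of August leaves 330.
September has 30 days (300 left).
October has 31 days (269 left).
November has 30 days (239 left).
December has 31 days (208 left).
January has 31 days (177 left).
February has 29 days (148 left).
March has 31 days (117 left).
April has 30 days (87 left).
May has 31 days (56 left).
June has 30 days (26 left).
26 days into July → 26 July 1996.

26 July 1996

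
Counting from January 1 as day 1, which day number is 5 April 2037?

Days in months before April: 31 + 28 + 31 = 90.
Plus 5 days into April → day 95.

95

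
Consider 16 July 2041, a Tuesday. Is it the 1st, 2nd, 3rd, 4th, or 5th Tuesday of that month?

Day 16 falls in week ⌈16/7⌉ of the month.
Days 1–7 hold the 1st Tuesday, 8–14 the 2nd, 15–21 the 3rd, 22–28 the 4th, 29–31 the 5th.
16 is in the range for the 3rd.

3rd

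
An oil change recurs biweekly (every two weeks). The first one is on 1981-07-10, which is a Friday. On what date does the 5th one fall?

The 5th occurrence is 4 intervals after the first: 4 × 14 = 56 days after 1981-07-10.
July has 31 days — 21 days to the end of July leaves 35.
August has 31 days (4 left).
4 days into September → 1981-09-04.

1981-09-04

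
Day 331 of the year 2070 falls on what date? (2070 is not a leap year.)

27 November 2070

January has 31 days (331 − 31 = 300 remain).
February has 28 days (300 − 28 = 272 remain).
March has 31 days (272 − 31 = 241 remain).
April has 30 days (241 − 30 = 211 remain).
May has 31 days (211 − 31 = 180 remain).
June has 30 days (180 − 30 = 150 remain).
July has 31 days (150 − 31 = 119 remain).
August has 31 days (119 − 31 = 88 remain).
September has 30 days (88 − 30 = 58 remain).
October has 31 days (58 − 31 = 27 remain).
27 into November → November 27.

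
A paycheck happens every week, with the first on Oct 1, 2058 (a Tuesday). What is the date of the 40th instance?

Jul 1, 2059

The 40th occurrence is 39 intervals after the first: 39 × 7 = 273 days after Oct 1, 2058.
Oct has 31 days — 30 days to the end of Oct leaves 243.
Nov has 30 days (213 left).
Dec has 31 days (182 left).
Jan has 31 days (151 left).
Feb has 28 days (123 left).
Mar has 31 days (92 left).
Apr has 30 days (62 left).
May has 31 days (31 left).
Jun has 30 days (1 left).
1 day into Jul → Jul 1, 2059.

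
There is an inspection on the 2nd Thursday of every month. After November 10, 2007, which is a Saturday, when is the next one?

December 13, 2007

November 2007 starts on a Thursday; its first Thursday is the 1st, so the 2nd Thursday is the 8th — November 8, 2007.
That is not after November 10, 2007, so look at December 2007.
December 2007 starts on a Saturday; its first Thursday is the 6th, so the 2nd Thursday is the 13th — December 13, 2007.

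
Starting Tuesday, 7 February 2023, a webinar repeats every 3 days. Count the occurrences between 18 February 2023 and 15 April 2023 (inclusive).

Occurrences land 3·i days after 7 February 2023 for i = 0, 1, 2, …
18 February 2023 is 11 days after the start; 11 ÷ 3 = 3 remainder 2; since the remainder is 2, round up to i = 4. First occurrence in the window: #5 on 19 February 2023 (4×3 = 12 days in).
15 April 2023 is 67 days after the start; 67 ÷ 3 = 22 remainder 1. Last occurrence in the window: #23 on 14 April 2023.
Occurrences #5 through #23: 19 in total.

19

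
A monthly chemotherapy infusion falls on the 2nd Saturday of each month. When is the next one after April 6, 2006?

April 2006 starts on a Saturday; its first Saturday is the 1st, so the 2nd Saturday is the 8th — April 8, 2006.
April 8, 2006 is after April 6, 2006, so that is the next one.

April 8, 2006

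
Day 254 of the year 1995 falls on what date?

11 September 1995

January has 31 days (254 − 31 = 223 remain).
February has 28 days (223 − 28 = 195 remain).
March has 31 days (195 − 31 = 164 remain).
April has 30 days (164 − 30 = 134 remain).
May has 31 days (134 − 31 = 103 remain).
June has 30 days (103 − 30 = 73 remain).
July has 31 days (73 − 31 = 42 remain).
August has 31 days (42 − 31 = 11 remain).
11 into September → September 11.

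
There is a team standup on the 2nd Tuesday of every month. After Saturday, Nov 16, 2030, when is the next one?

Nov 2030 starts on a Friday; its first Tuesday is the 5th, so the 2nd Tuesday is the 12th — Nov 12, 2030.
That is not after Nov 16, 2030, so look at Dec 2030.
Dec 2030 starts on a Sunday; its first Tuesday is the 3rd, so the 2nd Tuesday is the 10th — Dec 10, 2030.

Dec 10, 2030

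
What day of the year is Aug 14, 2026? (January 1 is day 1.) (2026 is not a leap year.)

226

Days in months before Aug: 31 + 28 + 31 + 30 + 31 + 30 + 31 = 212.
Plus 14 days into Aug → day 226.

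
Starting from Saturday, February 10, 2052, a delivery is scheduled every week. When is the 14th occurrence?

The 14th occurrence is 13 intervals after the first: 13 × 7 = 91 days after February 10, 2052.
February has 29 days — 19 days to the end of February leaves 72.
March has 31 days (41 left).
April has 30 days (11 left).
11 days into May → May 11, 2052.

May 11, 2052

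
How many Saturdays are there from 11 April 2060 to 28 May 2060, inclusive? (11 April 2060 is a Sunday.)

6

11 April 2060 is a Sunday; the first Saturday on or after it is 17 April 2060 (6 days later).
From 17 April 2060 to 28 May 2060: 13 + 28 = 41 days (rest of April, May).
41 ÷ 7 = 5 full weeks with remainder 6, so 5 more Saturdays after the first → 6.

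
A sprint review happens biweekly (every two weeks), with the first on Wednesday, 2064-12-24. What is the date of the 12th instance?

2065-05-27

The 12th occurrence is 11 intervals after the first: 11 × 14 = 154 days after 2064-12-24.
December has 31 days — 7 days to the end of December leaves 147.
January has 31 days (116 left).
February has 28 days (88 left).
March has 31 days (57 left).
April has 30 days (27 left).
27 days into May → 2065-05-27.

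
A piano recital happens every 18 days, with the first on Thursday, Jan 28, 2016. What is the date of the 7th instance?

The 7th occurrence is 6 intervals after the first: 6 × 18 = 108 days after Jan 28, 2016.
Jan has 31 days — 3 days to the end of Jan leaves 105.
Feb has 29 days (76 left).
Mar has 31 days (45 left).
Apr has 30 days (15 left).
15 days into May → May 15, 2016.

May 15, 2016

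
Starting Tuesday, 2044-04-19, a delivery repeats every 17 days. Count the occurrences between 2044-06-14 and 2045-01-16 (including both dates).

13

Occurrences land 17·i days after 2044-04-19 for i = 0, 1, 2, …
2044-06-14 is 56 days after the start; 56 ÷ 17 = 3 remainder 5; since the remainder is 5, round up to i = 4. First occurrence in the window: #5 on 2044-06-26 (4×17 = 68 days in).
2045-01-16 is 272 days after the start; 272 ÷ 17 = 16 remainder 0. Last occurrence in the window: #17 on 2045-01-16.
Occurrences #5 through #17: 13 in total.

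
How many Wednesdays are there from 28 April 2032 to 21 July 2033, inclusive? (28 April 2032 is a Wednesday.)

65

28 April 2032 is a Wednesday; the first Wednesday on or after it is 28 April 2032.
From 28 April 2032 to 21 July 2033: 247 + 202 = 449 days (rest of 2032, to 21 July 2033 in 2033).
449 ÷ 7 = 64 full weeks with remainder 1, so 64 more Wednesdays after the first → 65.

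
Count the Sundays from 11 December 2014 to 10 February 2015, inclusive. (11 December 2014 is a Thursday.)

11 December 2014 is a Thursday; the first Sunday on or after it is 14 December 2014 (3 days later).
From 14 December 2014 to 10 February 2015: 17 + 31 + 10 = 58 days (rest of December, January, February).
58 ÷ 7 = 8 full weeks with remainder 2, so 8 more Sundays after the first → 9.

9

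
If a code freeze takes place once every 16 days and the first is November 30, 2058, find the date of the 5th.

The 5th occurrence is 4 intervals after the first: 4 × 16 = 64 days after November 30, 2058.
November has 30 days — 0 days to the end of November leaves 64.
December has 31 days (33 left).
January has 31 days (2 left).
2 days into February → February 2, 2059.

February 2, 2059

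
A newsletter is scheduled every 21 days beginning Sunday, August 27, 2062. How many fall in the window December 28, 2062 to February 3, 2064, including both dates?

Occurrences land 21·i days after August 27, 2062 for i = 0, 1, 2, …
December 28, 2062 is 123 days after the start; 123 ÷ 21 = 5 remainder 18; since the remainder is 18, round up to i = 6. First occurrence in the window: #7 on December 31, 2062 (6×21 = 126 days in).
February 3, 2064 is 525 days after the start; 525 ÷ 21 = 25 remainder 0. Last occurrence in the window: #26 on February 3, 2064.
Occurrences #7 through #26: 20 in total.

20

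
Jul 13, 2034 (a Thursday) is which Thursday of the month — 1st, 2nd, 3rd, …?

Day 13 falls in week ⌈13/7⌉ of the month.
Days 1–7 hold the 1st Thursday, 8–14 the 2nd, 15–21 the 3rd, 22–28 the 4th, 29–31 the 5th.
13 is in the range for the 2nd.

2nd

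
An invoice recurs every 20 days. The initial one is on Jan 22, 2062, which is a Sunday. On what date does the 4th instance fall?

Mar 23, 2062

The 4th occurrence is 3 intervals after the first: 3 × 20 = 60 days after Jan 22, 2062.
Jan has 31 days — 9 days to the end of Jan leaves 51.
Feb has 28 days (23 left).
23 days into Mar → Mar 23, 2062.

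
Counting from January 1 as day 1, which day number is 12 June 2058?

163

Days in months before June: 31 + 28 + 31 + 30 + 31 = 151.
Plus 12 days into June → day 163.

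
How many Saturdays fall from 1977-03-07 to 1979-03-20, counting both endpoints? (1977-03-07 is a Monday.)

106

1977-03-07 is a Monday; the first Saturday on or after it is 1977-03-12 (5 days later).
From 1977-03-12 to 1979-03-20: 294 + 365 + 79 = 738 days (rest of 1977, 1978, to 1979-03-20 in 1979).
738 ÷ 7 = 105 full weeks with remainder 3, so 105 more Saturdays after the first → 106.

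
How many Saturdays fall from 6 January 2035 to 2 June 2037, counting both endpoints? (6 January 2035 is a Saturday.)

126

6 January 2035 is a Saturday; the first Saturday on or after it is 6 January 2035.
From 6 January 2035 to 2 June 2037: 359 + 366 + 153 = 878 days (rest of 2035, 2036, to 2 June 2037 in 2037).
878 ÷ 7 = 125 full weeks with remainder 3, so 125 more Saturdays after the first → 126.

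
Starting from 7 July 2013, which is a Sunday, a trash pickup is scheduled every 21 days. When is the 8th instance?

1 December 2013

The 8th occurrence is 7 intervals after the first: 7 × 21 = 147 days after 7 July 2013.
July has 31 days — 24 days to the end of July leaves 123.
August has 31 days (92 left).
September has 30 days (62 left).
October has 31 days (31 left).
November has 30 days (1 left).
1 day into December → 1 December 2013.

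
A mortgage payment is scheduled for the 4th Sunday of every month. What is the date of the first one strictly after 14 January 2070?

26 January 2070

January 2070 starts on a Wednesday; its first Sunday is the 5th, so the 4th Sunday is the 26th — 26 January 2070.
26 January 2070 is after 14 January 2070, so that is the next one.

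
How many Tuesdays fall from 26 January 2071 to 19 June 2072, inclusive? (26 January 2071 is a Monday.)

26 January 2071 is a Monday; the first Tuesday on or after it is 27 January 2071 (1 day later).
From 27 January 2071 to 19 June 2072: 338 + 171 = 509 days (rest of 2071, to 19 June 2072 in 2072).
509 ÷ 7 = 72 full weeks with remainder 5, so 72 more Tuesdays after the first → 73.

73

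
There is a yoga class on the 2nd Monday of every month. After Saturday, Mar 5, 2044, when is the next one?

Mar 14, 2044

Mar 2044 starts on a Tuesday; its first Monday is the 7th, so the 2nd Monday is the 14th — Mar 14, 2044.
Mar 14, 2044 is after Mar 5, 2044, so that is the next one.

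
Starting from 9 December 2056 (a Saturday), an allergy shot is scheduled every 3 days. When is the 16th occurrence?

The 16th occurrence is 15 intervals after the first: 15 × 3 = 45 days after 9 December 2056.
December has 31 days — 22 days to the end of December leaves 23.
23 days into January → 23 January 2057.

23 January 2057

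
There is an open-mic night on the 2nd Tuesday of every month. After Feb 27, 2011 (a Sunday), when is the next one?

Feb 2011 starts on a Tuesday; its first Tuesday is the 1st, so the 2nd Tuesday is the 8th — Feb 8, 2011.
That is not after Feb 27, 2011, so look at Mar 2011.
Mar 2011 starts on a Tuesday; its first Tuesday is the 1st, so the 2nd Tuesday is the 8th — Mar 8, 2011.

Mar 8, 2011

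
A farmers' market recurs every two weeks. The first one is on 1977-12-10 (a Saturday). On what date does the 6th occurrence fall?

1978-02-18

The 6th occurrence is 5 intervals after the first: 5 × 14 = 70 days after 1977-12-10.
December has 31 days — 21 days to the end of December leaves 49.
January has 31 days (18 left).
18 days into February → 1978-02-18.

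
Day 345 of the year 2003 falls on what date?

Jan has 31 days (345 − 31 = 314 remain).
Feb has 28 days (314 − 28 = 286 remain).
Mar has 31 days (286 − 31 = 255 remain).
Apr has 30 days (255 − 30 = 225 remain).
May has 31 days (225 − 31 = 194 remain).
Jun has 30 days (194 − 30 = 164 remain).
Jul has 31 days (164 − 31 = 133 remain).
Aug has 31 days (133 − 31 = 102 remain).
Sep has 30 days (102 − 30 = 72 remain).
Oct has 31 days (72 − 31 = 41 remain).
Nov has 30 days (41 − 30 = 11 remain).
11 into Dec → Dec 11.

Dec 11, 2003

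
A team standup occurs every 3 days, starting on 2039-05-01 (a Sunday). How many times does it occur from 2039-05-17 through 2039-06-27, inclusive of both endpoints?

Occurrences land 3·i days after 2039-05-01 for i = 0, 1, 2, …
2039-05-17 is 16 days after the start; 16 ÷ 3 = 5 remainder 1; since the remainder is 1, round up to i = 6. First occurrence in the window: #7 on 2039-05-19 (6×3 = 18 days in).
2039-06-27 is 57 days after the start; 57 ÷ 3 = 19 remainder 0. Last occurrence in the window: #20 on 2039-06-27.
Occurrences #7 through #20: 14 in total.

14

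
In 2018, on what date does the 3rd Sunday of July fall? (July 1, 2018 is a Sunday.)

2018-07-15

July 2018 begins on a Sunday, so the first Sunday is July 1.
The 3rd Sunday is 2 weeks later: 1 + 14 = 15.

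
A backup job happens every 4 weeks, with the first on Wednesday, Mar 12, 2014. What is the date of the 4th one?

Jun 4, 2014

The 4th occurrence is 3 intervals after the first: 3 × 28 = 84 days after Mar 12, 2014.
Mar has 31 days — 19 days to the end of Mar leaves 65.
Apr has 30 days (35 left).
May has 31 days (4 left).
4 days into Jun → Jun 4, 2014.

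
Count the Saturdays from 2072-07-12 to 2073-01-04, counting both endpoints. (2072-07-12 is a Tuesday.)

25

2072-07-12 is a Tuesday; the first Saturday on or after it is 2072-07-16 (4 days later).
From 2072-07-16 to 2073-01-04: 15 + 31 + 30 + 31 + 30 + 31 + 4 = 172 days (rest of July, August, September, October, November, December, January).
172 ÷ 7 = 24 full weeks with remainder 4, so 24 more Saturdays after the first → 25.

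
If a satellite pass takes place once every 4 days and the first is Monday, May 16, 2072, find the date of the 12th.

The 12th occurrence is 11 intervals after the first: 11 × 4 = 44 days after May 16, 2072.
May has 31 days — 15 days to the end of May leaves 29.
29 days into Jun → Jun 29, 2072.

Jun 29, 2072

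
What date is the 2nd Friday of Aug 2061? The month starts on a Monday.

Aug 2061 begins on a Monday, so the first Friday is Aug 5 (4 days later).
The 2nd Friday is 1 weeks later: 5 + 7 = 12.

Aug 12, 2061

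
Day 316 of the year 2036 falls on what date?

Nov 11, 2036

Jan has 31 days (316 − 31 = 285 remain).
Feb has 29 days (285 − 29 = 256 remain).
Mar has 31 days (256 − 31 = 225 remain).
Apr has 30 days (225 − 30 = 195 remain).
May has 31 days (195 − 31 = 164 remain).
Jun has 30 days (164 − 30 = 134 remain).
Jul has 31 days (134 − 31 = 103 remain).
Aug has 31 days (103 − 31 = 72 remain).
Sep has 30 days (72 − 30 = 42 remain).
Oct has 31 days (42 − 31 = 11 remain).
11 into Nov → Nov 11.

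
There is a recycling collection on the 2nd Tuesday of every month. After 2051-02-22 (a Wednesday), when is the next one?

2051-03-14

February 2051 starts on a Wednesday; its first Tuesday is the 7th, so the 2nd Tuesday is the 14th — 2051-02-14.
That is not after 2051-02-22, so look at March 2051.
March 2051 starts on a Wednesday; its first Tuesday is the 7th, so the 2nd Tuesday is the 14th — 2051-03-14.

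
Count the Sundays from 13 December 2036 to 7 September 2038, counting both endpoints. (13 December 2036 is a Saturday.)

91

13 December 2036 is a Saturday; the first Sunday on or after it is 14 December 2036 (1 day later).
From 14 December 2036 to 7 September 2038: 17 + 365 + 250 = 632 days (rest of 2036, 2037, to 7 September 2038 in 2038).
632 ÷ 7 = 90 full weeks with remainder 2, so 90 more Sundays after the first → 91.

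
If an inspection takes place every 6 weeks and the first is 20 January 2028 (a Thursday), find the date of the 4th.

25 May 2028

The 4th occurrence is 3 intervals after the first: 3 × 42 = 126 days after 20 January 2028.
January has 31 days — 11 days to the end of January leaves 115.
February has 29 days (86 left).
March has 31 days (55 left).
April has 30 days (25 left).
25 days into May → 25 May 2028.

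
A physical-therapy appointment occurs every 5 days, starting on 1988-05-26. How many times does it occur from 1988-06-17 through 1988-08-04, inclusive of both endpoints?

10

Occurrences land 5·i days after 1988-05-26 for i = 0, 1, 2, …
1988-06-17 is 22 days after the start; 22 ÷ 5 = 4 remainder 2; since the remainder is 2, round up to i = 5. First occurrence in the window: #6 on 1988-06-20 (5×5 = 25 days in).
1988-08-04 is 70 days after the start; 70 ÷ 5 = 14 remainder 0. Last occurrence in the window: #15 on 1988-08-04.
Occurrences #6 through #15: 10 in total.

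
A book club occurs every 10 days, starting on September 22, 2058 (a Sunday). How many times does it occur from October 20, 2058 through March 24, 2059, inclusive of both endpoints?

Occurrences land 10·i days after September 22, 2058 for i = 0, 1, 2, …
October 20, 2058 is 28 days after the start; 28 ÷ 10 = 2 remainder 8; since the remainder is 8, round up to i = 3. First occurrence in the window: #4 on October 22, 2058 (3×10 = 30 days in).
March 24, 2059 is 183 days after the start; 183 ÷ 10 = 18 remainder 3. Last occurrence in the window: #19 on March 21, 2059.
Occurrences #4 through #19: 16 in total.

16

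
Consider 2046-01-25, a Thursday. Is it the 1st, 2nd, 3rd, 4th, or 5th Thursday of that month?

Day 25 falls in week ⌈25/7⌉ of the month.
Days 1–7 hold the 1st Thursday, 8–14 the 2nd, 15–21 the 3rd, 22–28 the 4th, 29–31 the 5th.
25 is in the range for the 4th.

4th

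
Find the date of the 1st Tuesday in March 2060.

The first Tuesday of March 2060 is March 2.

March 2, 2060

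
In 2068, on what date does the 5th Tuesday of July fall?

July 2068 begins on a Sunday, so the first Tuesday is July 3 (2 days later).
The 5th Tuesday is 4 weeks later: 3 + 28 = 31.

2068-07-31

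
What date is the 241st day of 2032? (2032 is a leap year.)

Aug 28, 2032

Jan has 31 days (241 − 31 = 210 remain).
Feb has 29 days (210 − 29 = 181 remain).
Mar has 31 days (181 − 31 = 150 remain).
Apr has 30 days (150 − 30 = 120 remain).
May has 31 days (120 − 31 = 89 remain).
Jun has 30 days (89 − 30 = 59 remain).
Jul has 31 days (59 − 31 = 28 remain).
28 into Aug → Aug 28.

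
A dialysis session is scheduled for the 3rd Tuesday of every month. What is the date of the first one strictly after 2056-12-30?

2057-01-16

December 2056 starts on a Friday; its first Tuesday is the 5th, so the 3rd Tuesday is the 19th — 2056-12-19.
That is not after 2056-12-30, so look at January 2057.
January 2057 starts on a Monday; its first Tuesday is the 2nd, so the 3rd Tuesday is the 16th — 2057-01-16.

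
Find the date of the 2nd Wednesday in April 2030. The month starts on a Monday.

April 2030 begins on a Monday, so the first Wednesday is April 3 (2 days later).
The 2nd Wednesday is 1 weeks later: 3 + 7 = 10.

April 10, 2030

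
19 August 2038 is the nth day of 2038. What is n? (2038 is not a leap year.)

231

Days in months before August: 31 + 28 + 31 + 30 + 31 + 30 + 31 = 212.
Plus 19 days into August → day 231.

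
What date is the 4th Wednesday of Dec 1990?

Dec 1990 begins on a Saturday, so the first Wednesday is Dec 5 (4 days later).
The 4th Wednesday is 3 weeks later: 5 + 21 = 26.

Dec 26, 1990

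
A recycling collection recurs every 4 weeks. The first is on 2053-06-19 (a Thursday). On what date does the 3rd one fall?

The 3rd occurrence is 2 intervals after the first: 2 × 28 = 56 days after 2053-06-19.
June has 30 days — 11 days to the end of June leaves 45.
July has 31 days (14 left).
14 days into August → 2053-08-14.

2053-08-14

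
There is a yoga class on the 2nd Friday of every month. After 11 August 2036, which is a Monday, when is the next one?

August 2036 starts on a Friday; its first Friday is the 1st, so the 2nd Friday is the 8th — 8 August 2036.
That is not after 11 August 2036, so look at September 2036.
September 2036 starts on a Monday; its first Friday is the 5th, so the 2nd Friday is the 12th — 12 September 2036.

12 September 2036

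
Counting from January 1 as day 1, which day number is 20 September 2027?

263

Days in months before September: 31 + 28 + 31 + 30 + 31 + 30 + 31 + 31 = 243.
Plus 20 days into September → day 263.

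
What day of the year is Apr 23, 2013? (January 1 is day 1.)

Days in months before Apr: 31 + 28 + 31 = 90.
Plus 23 days into Apr → day 113.

113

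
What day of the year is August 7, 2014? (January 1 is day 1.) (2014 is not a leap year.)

Days in months before August: 31 + 28 + 31 + 30 + 31 + 30 + 31 = 212.
Plus 7 days into August → day 219.

219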